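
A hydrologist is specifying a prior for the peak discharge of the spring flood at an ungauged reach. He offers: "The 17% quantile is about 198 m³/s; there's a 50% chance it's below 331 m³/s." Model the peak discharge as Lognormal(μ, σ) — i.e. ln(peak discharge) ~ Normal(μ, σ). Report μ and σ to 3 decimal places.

μ ≈ 5.802, σ ≈ 0.539

If T ~ Lognormal(μ,σ) then ln T ~ Normal(μ,σ), so the p-quantile of ln T is μ + z_p·σ.
ln(198) = 5.288 and ln(331) = 5.802; z_{0.17} = -0.9542, z_{0.5} = 0.
σ = (5.802 − 5.288)/(0 − (-0.9542)) = 0.539.
μ = 5.288 − (-0.9542)·0.539 = 5.802.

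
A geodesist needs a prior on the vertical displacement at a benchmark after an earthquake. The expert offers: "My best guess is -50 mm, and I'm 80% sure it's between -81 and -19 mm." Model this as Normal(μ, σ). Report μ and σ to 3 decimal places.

A symmetric 80% interval runs μ ± z·σ with z = 1.282.
Half-width = 31, so σ = 31/1.282 = 24.189.
μ is the stated best guess, -50.000.

μ = -50.000, σ = 24.189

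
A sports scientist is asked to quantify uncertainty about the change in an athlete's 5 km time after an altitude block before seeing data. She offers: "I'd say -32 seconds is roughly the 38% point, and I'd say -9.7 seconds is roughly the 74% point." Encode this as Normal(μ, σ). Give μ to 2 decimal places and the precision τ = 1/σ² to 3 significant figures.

For Normal(μ,σ), the p-quantile is μ + z_p·σ. Here z_{0.38} = -0.3055, z_{0.74} = 0.6433.
So -32 = μ − 0.3055σ and -9.7 = μ + 0.6433σ.
Subtracting: σ = (-9.7 − -32)/(0.6433 − (-0.3055)) = 23.50.
Then μ = -32 − (-0.3055)·23.50 = -24.82.
Precision τ = 1/σ² = 1/23.5² = 0.00181.

μ = -24.82, τ = 0.00181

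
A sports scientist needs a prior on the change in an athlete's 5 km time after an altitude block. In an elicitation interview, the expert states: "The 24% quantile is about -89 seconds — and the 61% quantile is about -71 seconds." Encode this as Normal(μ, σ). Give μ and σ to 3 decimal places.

μ = -76.101, σ = 18.263

The p-quantile of Normal(μ,σ) is μ + z_p·σ, with z_{0.24} = -0.7063 and z_{0.61} = 0.2793.
Eliminate σ: μ = (z₂·x₁ − z₁·x₂)/(z₂ − z₁) = (0.2793·-89 − (-0.7063)·-71)/0.9856 = -76.101.
Then σ = (x₂ − x₁)/(z₂ − z₁) = (-71 − -89)/0.9856 = 18.263.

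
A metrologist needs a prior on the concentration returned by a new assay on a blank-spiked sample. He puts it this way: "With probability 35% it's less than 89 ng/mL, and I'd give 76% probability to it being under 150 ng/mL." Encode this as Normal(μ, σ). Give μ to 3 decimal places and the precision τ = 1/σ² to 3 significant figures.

For Normal(μ,σ), the p-quantile is μ + z_p·σ. Here z_{0.35} = -0.3853, z_{0.76} = 0.7063.
So 89 = μ − 0.3853σ and 150 = μ + 0.7063σ.
Subtracting: σ = (150 − 89)/(0.7063 − (-0.3853)) = 55.880.
Then μ = 89 − (-0.3853)·55.880 = 110.532.
Precision τ = 1/σ² = 1/55.88² = 0.00032.

μ = 110.532, τ = 0.00032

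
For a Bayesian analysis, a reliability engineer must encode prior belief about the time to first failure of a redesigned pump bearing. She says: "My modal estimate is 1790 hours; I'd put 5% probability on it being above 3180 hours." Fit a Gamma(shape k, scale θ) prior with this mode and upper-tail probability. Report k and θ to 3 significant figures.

Gamma(k,θ) with k>1 has mode (k−1)θ, so θ = 1790/(k−1).
Need P(X < 3180) = 0.95 with θ tied to k this way. Start at k = 2, θ = 1790: P(X<3180) ≈ 0.530.
Too low — raise k to concentrate. Iterating converges to k ≈ 9.44.
Then θ = 1790/(9.44−1) ≈ 212.

k ≈ 9.44, θ ≈ 212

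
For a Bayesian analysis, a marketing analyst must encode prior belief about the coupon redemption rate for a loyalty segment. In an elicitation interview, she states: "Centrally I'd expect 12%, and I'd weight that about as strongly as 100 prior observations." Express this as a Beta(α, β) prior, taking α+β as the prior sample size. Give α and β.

α = 12, β = 88

Under the effective-sample-size interpretation, Beta(α, β) has prior mean α/(α+β) and prior sample size α+β.
So α+β = 100 and α/(α+β) = 0.12, giving α = 0.12·100 = 12 and β = 100 − 12 = 88.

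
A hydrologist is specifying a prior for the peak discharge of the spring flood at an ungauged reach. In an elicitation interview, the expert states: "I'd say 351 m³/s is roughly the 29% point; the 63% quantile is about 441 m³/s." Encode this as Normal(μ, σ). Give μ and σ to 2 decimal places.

For Normal(μ,σ), the p-quantile is μ + z_p·σ. Here z_{0.29} = -0.5534, z_{0.63} = 0.3319.
So 351 = μ − 0.5534σ and 441 = μ + 0.3319σ.
Subtracting: σ = (441 − 351)/(0.3319 − (-0.5534)) = 101.67.
Then μ = 351 − (-0.5534)·101.67 = 407.26.

μ = 407.26, σ = 101.67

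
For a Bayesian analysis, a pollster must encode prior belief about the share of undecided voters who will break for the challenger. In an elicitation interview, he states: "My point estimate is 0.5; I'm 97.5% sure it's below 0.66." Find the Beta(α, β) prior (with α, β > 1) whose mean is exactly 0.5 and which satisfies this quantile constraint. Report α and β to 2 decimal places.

With mean 0.5 fixed, write α = 0.5s, β = 0.5s where s = α+β.
Need P(θ < 0.66) = 0.975 under Beta(0.5s, 0.5s). Normal approximation: (q−m)/√(m(1−m)/s) ≈ z_{0.975} = 1.96, so s ≈ 0.5·0.5·(1.96)²/(0.66−0.5)² = 37.5.
At s = 37.5: P(θ<0.66) ≈ 0.977. Adjusting to match 0.975 gives s ≈ 36.05.
So α = 0.5·36.05 ≈ 18.03, β = 0.5·36.05 ≈ 18.03.

α ≈ 18.03, β ≈ 18.03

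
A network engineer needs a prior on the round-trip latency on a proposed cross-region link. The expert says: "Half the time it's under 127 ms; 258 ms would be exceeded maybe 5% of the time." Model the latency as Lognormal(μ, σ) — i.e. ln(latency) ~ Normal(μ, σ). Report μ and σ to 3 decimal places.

μ ≈ 4.844, σ ≈ 0.431

If T ~ Lognormal(μ,σ) then ln T ~ Normal(μ,σ), so the p-quantile of ln T is μ + z_p·σ.
ln(127) = 4.844 and ln(258) = 5.553; z_{0.5} = 0, z_{0.95} = 1.645.
σ = (5.553 − 4.844)/(1.645 − (0)) = 0.431.
μ = 4.844 − (0)·0.431 = 4.844.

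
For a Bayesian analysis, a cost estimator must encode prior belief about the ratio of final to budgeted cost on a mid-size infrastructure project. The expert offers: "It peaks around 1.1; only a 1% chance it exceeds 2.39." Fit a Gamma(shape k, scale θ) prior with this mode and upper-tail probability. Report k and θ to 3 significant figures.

k ≈ 9.03, θ ≈ 0.137

Gamma(k,θ) with k>1 has mode (k−1)θ, so θ = 1.1/(k−1).
Need P(X < 2.39) = 0.99 with θ tied to k this way. Start at k = 2, θ = 1.1: P(X<2.39) ≈ 0.639.
Too low — raise k to concentrate. Iterating converges to k ≈ 9.03.
Then θ = 1.1/(9.03−1) ≈ 0.137.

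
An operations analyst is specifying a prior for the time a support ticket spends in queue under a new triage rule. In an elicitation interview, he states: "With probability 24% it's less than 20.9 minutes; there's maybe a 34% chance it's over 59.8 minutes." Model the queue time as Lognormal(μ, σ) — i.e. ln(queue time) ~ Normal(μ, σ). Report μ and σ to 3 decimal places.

μ ≈ 3.703, σ ≈ 0.940

If T ~ Lognormal(μ,σ) then ln T ~ Normal(μ,σ), so the p-quantile of ln T is μ + z_p·σ.
ln(20.9) = 3.04 and ln(59.8) = 4.091; z_{0.24} = -0.7063, z_{0.66} = 0.4125.
σ = (4.091 − 3.04)/(0.4125 − (-0.7063)) = 0.940.
μ = 3.04 − (-0.7063)·0.940 = 3.703.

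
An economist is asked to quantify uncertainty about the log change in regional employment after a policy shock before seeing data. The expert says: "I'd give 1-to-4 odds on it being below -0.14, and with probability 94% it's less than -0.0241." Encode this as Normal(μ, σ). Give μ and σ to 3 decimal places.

For Normal(μ,σ), the p-quantile is μ + z_p·σ. Here z_{0.2} = -0.8416, z_{0.94} = 1.555.
So -0.14 = μ − 0.8416σ and -0.0241 = μ + 1.555σ.
Subtracting: σ = (-0.0241 − -0.14)/(1.555 − (-0.8416)) = 0.048.
Then μ = -0.14 − (-0.8416)·0.048 = -0.099.

μ = -0.099, σ = 0.048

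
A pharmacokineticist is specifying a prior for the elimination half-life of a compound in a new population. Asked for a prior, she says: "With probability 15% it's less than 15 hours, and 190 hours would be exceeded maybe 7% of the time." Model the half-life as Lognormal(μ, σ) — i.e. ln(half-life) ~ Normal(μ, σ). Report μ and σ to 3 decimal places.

If T ~ Lognormal(μ,σ) then ln T ~ Normal(μ,σ), so the p-quantile of ln T is μ + z_p·σ.
ln(15) = 2.708 and ln(190) = 5.247; z_{0.15} = -1.036, z_{0.93} = 1.476.
σ = (5.247 − 2.708)/(1.476 − (-1.036)) = 1.011.
μ = 2.708 − (-1.036)·1.011 = 3.756.

μ ≈ 3.756, σ ≈ 1.011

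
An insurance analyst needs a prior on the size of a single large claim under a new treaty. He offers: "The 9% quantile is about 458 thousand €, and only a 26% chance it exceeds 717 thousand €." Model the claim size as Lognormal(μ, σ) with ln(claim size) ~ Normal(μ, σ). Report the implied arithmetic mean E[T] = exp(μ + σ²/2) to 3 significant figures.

E[T] ≈ 636 thousand €

If T ~ Lognormal(μ,σ) then ln T ~ Normal(μ,σ), so the p-quantile of ln T is μ + z_p·σ.
ln(458) = 6.127 and ln(717) = 6.575; z_{0.09} = -1.341, z_{0.74} = 0.6433.
σ = (6.575 − 6.127)/(0.6433 − (-1.341)) = 0.226.
μ = 6.127 − (-1.341)·0.226 = 6.430.
E[T] = exp(μ + σ²/2) = exp(6.430 + 0.0255) = 636 thousand €.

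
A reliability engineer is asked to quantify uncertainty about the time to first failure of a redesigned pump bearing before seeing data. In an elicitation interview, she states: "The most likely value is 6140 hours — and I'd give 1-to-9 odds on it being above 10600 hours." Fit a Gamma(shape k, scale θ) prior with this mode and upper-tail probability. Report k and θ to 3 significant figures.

Gamma(k,θ) with k>1 has mode (k−1)θ, so θ = 6140/(k−1).
Need P(X < 10600) = 0.9 with θ tied to k this way. Start at k = 2, θ = 6140: P(X<10600) ≈ 0.515.
Too low — raise k to concentrate. Iterating converges to k ≈ 7.36.
Then θ = 6140/(7.36−1) ≈ 965.

k ≈ 7.36, θ ≈ 965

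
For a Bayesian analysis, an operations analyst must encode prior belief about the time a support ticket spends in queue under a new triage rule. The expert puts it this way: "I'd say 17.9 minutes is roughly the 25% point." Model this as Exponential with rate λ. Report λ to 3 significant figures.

P(T < 17.9) = 1 − e^(−λ·17.9) = 0.25, so λ = −ln(1−0.25)/17.9 = −ln(0.75)/17.9 = 0.0161.

λ ≈ 0.0161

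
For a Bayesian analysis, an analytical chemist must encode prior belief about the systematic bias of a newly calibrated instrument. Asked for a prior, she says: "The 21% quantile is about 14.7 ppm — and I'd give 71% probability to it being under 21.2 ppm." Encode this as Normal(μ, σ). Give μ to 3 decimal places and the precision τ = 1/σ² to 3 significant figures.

μ = 18.555, τ = 0.0438

For Normal(μ,σ), the p-quantile is μ + z_p·σ. Here z_{0.21} = -0.8064, z_{0.71} = 0.5534.
So 14.7 = μ − 0.8064σ and 21.2 = μ + 0.5534σ.
Subtracting: σ = (21.2 − 14.7)/(0.5534 − (-0.8064)) = 4.780.
Then μ = 14.7 − (-0.8064)·4.780 = 18.555.
Precision τ = 1/σ² = 1/4.78² = 0.0438.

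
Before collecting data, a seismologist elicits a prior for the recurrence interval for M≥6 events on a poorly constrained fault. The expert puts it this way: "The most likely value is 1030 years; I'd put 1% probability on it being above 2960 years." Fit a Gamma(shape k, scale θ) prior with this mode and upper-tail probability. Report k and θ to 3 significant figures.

k ≈ 5.08, θ ≈ 252

Gamma(k,θ) with k>1 has mode (k−1)θ, so θ = 1030/(k−1).
Need P(X < 2960) = 0.99 with θ tied to k this way. Start at k = 2, θ = 1030: P(X<2960) ≈ 0.781.
Too low — raise k to concentrate. Iterating converges to k ≈ 5.08.
Then θ = 1030/(5.08−1) ≈ 252.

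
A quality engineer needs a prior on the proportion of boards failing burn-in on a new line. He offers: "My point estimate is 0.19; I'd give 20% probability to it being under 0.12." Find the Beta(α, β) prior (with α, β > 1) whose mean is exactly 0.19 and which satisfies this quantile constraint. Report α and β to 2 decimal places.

With mean 0.19 fixed, write α = 0.19s, β = 0.81s where s = α+β.
Need P(θ < 0.12) = 0.2 under Beta(0.19s, 0.81s). Normal approximation: (q−m)/√(m(1−m)/s) ≈ z_{0.2} = -0.842, so s ≈ 0.19·0.81·(-0.842)²/(0.12−0.19)² = 22.2.
At s = 22.2: P(θ<0.12) ≈ 0.206. Adjusting to match 0.2 gives s ≈ 23.08.
So α = 0.19·23.08 ≈ 4.39, β = 0.81·23.08 ≈ 18.69.

α ≈ 4.39, β ≈ 18.69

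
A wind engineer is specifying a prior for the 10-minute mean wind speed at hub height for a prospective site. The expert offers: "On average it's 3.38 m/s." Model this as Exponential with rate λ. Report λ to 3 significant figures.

λ ≈ 0.296

Exponential mean = 1/λ, so λ = 1/3.38 = 0.296.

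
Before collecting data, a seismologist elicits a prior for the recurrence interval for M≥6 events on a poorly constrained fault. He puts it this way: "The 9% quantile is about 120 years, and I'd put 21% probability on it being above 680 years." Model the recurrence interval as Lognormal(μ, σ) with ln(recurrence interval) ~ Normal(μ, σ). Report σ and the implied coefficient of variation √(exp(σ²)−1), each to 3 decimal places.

If T ~ Lognormal(μ,σ) then ln T ~ Normal(μ,σ), so the p-quantile of ln T is μ + z_p·σ.
ln(120) = 4.787 and ln(680) = 6.522; z_{0.09} = -1.341, z_{0.79} = 0.8064.
σ = (6.522 − 4.787)/(0.8064 − (-1.341)) = 0.808.
μ = 4.787 − (-1.341)·0.808 = 5.871.
CV = √(exp(σ²)−1) = √(exp(0.6526)−1) = 0.959.

σ ≈ 0.808, CV ≈ 0.959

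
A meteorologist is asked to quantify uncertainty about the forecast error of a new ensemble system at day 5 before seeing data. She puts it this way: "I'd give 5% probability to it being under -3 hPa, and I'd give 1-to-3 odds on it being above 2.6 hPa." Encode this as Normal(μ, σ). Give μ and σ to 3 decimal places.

For Normal(μ,σ), the p-quantile is μ + z_p·σ. Here z_{0.05} = -1.645, z_{0.75} = 0.6745.
So -3 = μ − 1.645σ and 2.6 = μ + 0.6745σ.
Subtracting: σ = (2.6 − -3)/(0.6745 − (-1.645)) = 2.414.
Then μ = -3 − (-1.645)·2.414 = 0.971.

μ = 0.971, σ = 2.414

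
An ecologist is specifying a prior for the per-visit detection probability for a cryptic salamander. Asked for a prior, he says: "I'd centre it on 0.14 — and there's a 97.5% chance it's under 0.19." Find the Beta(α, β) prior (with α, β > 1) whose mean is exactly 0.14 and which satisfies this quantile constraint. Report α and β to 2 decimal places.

α ≈ 29.32, β ≈ 180.13

With mean 0.14 fixed, write α = 0.14s, β = 0.86s where s = α+β.
Need P(θ < 0.19) = 0.975 under Beta(0.14s, 0.86s). Normal approximation: (q−m)/√(m(1−m)/s) ≈ z_{0.975} = 1.96, so s ≈ 0.14·0.86·(1.96)²/(0.19−0.14)² = 185.0.
At s = 185.0: P(θ<0.19) ≈ 0.968. Adjusting to match 0.975 gives s ≈ 209.46.
So α = 0.14·209.46 ≈ 29.32, β = 0.86·209.46 ≈ 180.13.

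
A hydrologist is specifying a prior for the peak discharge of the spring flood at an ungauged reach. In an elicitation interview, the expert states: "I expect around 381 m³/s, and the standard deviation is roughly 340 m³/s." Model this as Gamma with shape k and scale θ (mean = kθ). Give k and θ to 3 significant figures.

For Gamma(k, scale θ): mean = kθ, variance = kθ², so CV = 1/√k.
CV = SD/mean = 340/381 = 0.8924, hence k = 1/CV² = 1.26.
Then θ = mean/k = 381/1.26 = 303.

k ≈ 1.26, θ ≈ 303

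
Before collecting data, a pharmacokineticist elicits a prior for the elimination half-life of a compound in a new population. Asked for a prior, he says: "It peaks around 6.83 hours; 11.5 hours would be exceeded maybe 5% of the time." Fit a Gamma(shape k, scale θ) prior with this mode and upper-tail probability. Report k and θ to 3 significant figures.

k ≈ 11.3, θ ≈ 0.664

Gamma(k,θ) with k>1 has mode (k−1)θ, so θ = 6.83/(k−1).
Need P(X < 11.5) = 0.95 with θ tied to k this way. Start at k = 2, θ = 6.83: P(X<11.5) ≈ 0.502.
Too low — raise k to concentrate. Iterating converges to k ≈ 11.3.
Then θ = 6.83/(11.3−1) ≈ 0.664.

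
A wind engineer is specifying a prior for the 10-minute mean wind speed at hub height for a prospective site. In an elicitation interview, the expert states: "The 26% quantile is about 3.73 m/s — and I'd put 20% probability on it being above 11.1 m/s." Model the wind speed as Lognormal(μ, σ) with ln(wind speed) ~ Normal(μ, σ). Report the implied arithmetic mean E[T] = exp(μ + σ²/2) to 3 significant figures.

E[T] ≈ 7.83 m/s

If T ~ Lognormal(μ,σ) then ln T ~ Normal(μ,σ), so the p-quantile of ln T is μ + z_p·σ.
ln(3.73) = 1.316 and ln(11.1) = 2.407; z_{0.26} = -0.6433, z_{0.8} = 0.8416.
σ = (2.407 − 1.316)/(0.8416 − (-0.6433)) = 0.734.
μ = 1.316 − (-0.6433)·0.734 = 1.789.
E[T] = exp(μ + σ²/2) = exp(1.789 + 0.2697) = 7.83 m/s.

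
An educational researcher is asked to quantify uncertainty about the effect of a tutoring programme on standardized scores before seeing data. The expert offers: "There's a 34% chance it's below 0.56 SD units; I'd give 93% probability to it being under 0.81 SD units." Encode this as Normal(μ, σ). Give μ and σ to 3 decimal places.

For Normal(μ,σ), the p-quantile is μ + z_p·σ. Here z_{0.34} = -0.4125, z_{0.93} = 1.476.
So 0.56 = μ − 0.4125σ and 0.81 = μ + 1.476σ.
Subtracting: σ = (0.81 − 0.56)/(1.476 − (-0.4125)) = 0.132.
Then μ = 0.56 − (-0.4125)·0.132 = 0.615.

μ = 0.615, σ = 0.132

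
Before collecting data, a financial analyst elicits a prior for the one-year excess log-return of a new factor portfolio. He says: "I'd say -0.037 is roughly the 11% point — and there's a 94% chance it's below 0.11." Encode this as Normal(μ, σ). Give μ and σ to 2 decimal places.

μ = 0.03, σ = 0.05

For Normal(μ,σ), the p-quantile is μ + z_p·σ. Here z_{0.11} = -1.227, z_{0.94} = 1.555.
So -0.037 = μ − 1.227σ and 0.11 = μ + 1.555σ.
Subtracting: σ = (0.11 − -0.037)/(1.555 − (-1.227)) = 0.05.
Then μ = -0.037 − (-1.227)·0.05 = 0.03.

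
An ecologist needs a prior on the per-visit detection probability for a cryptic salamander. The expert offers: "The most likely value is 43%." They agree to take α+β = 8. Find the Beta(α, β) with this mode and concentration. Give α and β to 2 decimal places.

For α,β > 1 the Beta mode is (α−1)/(α+β−2). With α+β = 8, the mode is (α−1)/6.
Set (α−1)/6 = 0.43 → α = 1 + 0.43·6 = 3.58.
β = 8 − α = 4.42.

α = 3.58, β = 4.42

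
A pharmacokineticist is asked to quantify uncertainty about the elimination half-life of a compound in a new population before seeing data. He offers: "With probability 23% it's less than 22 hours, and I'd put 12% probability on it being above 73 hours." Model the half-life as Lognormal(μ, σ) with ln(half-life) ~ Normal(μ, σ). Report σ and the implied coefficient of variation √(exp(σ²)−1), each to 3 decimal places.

If T ~ Lognormal(μ,σ) then ln T ~ Normal(μ,σ), so the p-quantile of ln T is μ + z_p·σ.
ln(22) = 3.091 and ln(73) = 4.29; z_{0.23} = -0.7388, z_{0.88} = 1.175.
σ = (4.29 − 3.091)/(1.175 − (-0.7388)) = 0.627.
μ = 3.091 − (-0.7388)·0.627 = 3.554.
CV = √(exp(σ²)−1) = √(exp(0.3928)−1) = 0.694.

σ ≈ 0.627, CV ≈ 0.694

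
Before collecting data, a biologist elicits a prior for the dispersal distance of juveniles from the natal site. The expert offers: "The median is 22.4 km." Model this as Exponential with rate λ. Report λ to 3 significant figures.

Exponential median = ln 2 / λ, so λ = ln 2 / 22.4 = 0.0309.

λ ≈ 0.0309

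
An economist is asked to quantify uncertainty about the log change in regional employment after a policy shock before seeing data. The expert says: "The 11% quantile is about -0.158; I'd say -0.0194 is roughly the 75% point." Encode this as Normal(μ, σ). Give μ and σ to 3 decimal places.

The p-quantile of Normal(μ,σ) is μ + z_p·σ, with z_{0.11} = -1.227 and z_{0.75} = 0.6745.
Eliminate σ: μ = (z₂·x₁ − z₁·x₂)/(z₂ − z₁) = (0.6745·-0.158 − (-1.227)·-0.0194)/1.901 = -0.069.
Then σ = (x₂ − x₁)/(z₂ − z₁) = (-0.0194 − -0.158)/1.901 = 0.073.

μ = -0.069, σ = 0.073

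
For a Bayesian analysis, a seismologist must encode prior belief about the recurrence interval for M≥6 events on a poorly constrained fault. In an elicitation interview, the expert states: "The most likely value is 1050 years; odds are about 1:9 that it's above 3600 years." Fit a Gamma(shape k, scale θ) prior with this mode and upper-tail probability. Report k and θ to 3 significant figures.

k ≈ 2.24, θ ≈ 850

Gamma(k,θ) with k>1 has mode (k−1)θ, so θ = 1050/(k−1).
Need P(X < 3600) = 0.9 with θ tied to k this way. Start at k = 2, θ = 1050: P(X<3600) ≈ 0.856.
Too low — raise k to concentrate. Iterating converges to k ≈ 2.24.
Then θ = 1050/(2.24−1) ≈ 850.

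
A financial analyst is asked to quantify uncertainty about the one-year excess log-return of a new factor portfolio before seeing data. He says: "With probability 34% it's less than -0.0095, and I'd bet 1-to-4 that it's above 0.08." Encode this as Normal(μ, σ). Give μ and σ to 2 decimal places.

μ = 0.02, σ = 0.07

For Normal(μ,σ), the p-quantile is μ + z_p·σ. Here z_{0.34} = -0.4125, z_{0.8} = 0.8416.
So -0.0095 = μ − 0.4125σ and 0.08 = μ + 0.8416σ.
Subtracting: σ = (0.08 − -0.0095)/(0.8416 − (-0.4125)) = 0.07.
Then μ = -0.0095 − (-0.4125)·0.07 = 0.02.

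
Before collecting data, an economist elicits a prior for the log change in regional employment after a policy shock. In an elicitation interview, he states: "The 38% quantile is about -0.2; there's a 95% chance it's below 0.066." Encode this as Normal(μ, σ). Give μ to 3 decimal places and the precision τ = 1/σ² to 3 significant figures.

For Normal(μ,σ), the p-quantile is μ + z_p·σ. Here z_{0.38} = -0.3055, z_{0.95} = 1.645.
So -0.2 = μ − 0.3055σ and 0.066 = μ + 1.645σ.
Subtracting: σ = (0.066 − -0.2)/(1.645 − (-0.3055)) = 0.136.
Then μ = -0.2 − (-0.3055)·0.136 = -0.158.
Precision τ = 1/σ² = 1/0.1364² = 53.8.

μ = -0.158, τ = 53.8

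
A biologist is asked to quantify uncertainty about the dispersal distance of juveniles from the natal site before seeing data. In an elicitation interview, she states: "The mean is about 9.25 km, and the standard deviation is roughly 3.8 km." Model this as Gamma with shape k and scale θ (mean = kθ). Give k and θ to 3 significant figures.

For Gamma(k, scale θ): mean = kθ, variance = kθ², so CV = 1/√k.
CV = SD/mean = 3.8/9.25 = 0.4108, hence k = 1/CV² = 5.93.
Then θ = mean/k = 9.25/5.93 = 1.56.

k ≈ 5.93, θ ≈ 1.56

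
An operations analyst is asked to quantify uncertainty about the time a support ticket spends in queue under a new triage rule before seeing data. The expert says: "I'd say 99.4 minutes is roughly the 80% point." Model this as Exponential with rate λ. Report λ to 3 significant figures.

λ ≈ 0.0162

P(T < 99.4) = 1 − e^(−λ·99.4) = 0.8, so λ = −ln(1−0.8)/99.4 = −ln(0.2)/99.4 = 0.0162.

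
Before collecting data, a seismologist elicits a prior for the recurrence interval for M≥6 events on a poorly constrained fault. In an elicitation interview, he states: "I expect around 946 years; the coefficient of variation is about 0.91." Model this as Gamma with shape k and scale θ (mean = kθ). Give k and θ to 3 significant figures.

k ≈ 1.21, θ ≈ 783

For Gamma(k, scale θ): mean = kθ, variance = kθ², so CV = 1/√k.
CV = 0.91, hence k = 1/CV² = 1.21.
Then θ = mean/k = 946/1.21 = 783.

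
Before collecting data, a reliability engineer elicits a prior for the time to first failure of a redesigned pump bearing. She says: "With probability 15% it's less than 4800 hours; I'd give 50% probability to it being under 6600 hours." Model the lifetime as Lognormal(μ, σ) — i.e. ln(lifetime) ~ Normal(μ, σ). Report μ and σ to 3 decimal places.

If T ~ Lognormal(μ,σ) then ln T ~ Normal(μ,σ), so the p-quantile of ln T is μ + z_p·σ.
ln(4800) = 8.476 and ln(6600) = 8.795; z_{0.15} = -1.036, z_{0.5} = 0.
σ = (8.795 − 8.476)/(0 − (-1.036)) = 0.307.
μ = 8.476 − (-1.036)·0.307 = 8.795.

μ ≈ 8.795, σ ≈ 0.307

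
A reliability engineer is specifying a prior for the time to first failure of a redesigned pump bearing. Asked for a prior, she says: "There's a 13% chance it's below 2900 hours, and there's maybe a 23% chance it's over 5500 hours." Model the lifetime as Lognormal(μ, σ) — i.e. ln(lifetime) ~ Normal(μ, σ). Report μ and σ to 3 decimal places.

μ ≈ 8.359, σ ≈ 0.343

If T ~ Lognormal(μ,σ) then ln T ~ Normal(μ,σ), so the p-quantile of ln T is μ + z_p·σ.
ln(2900) = 7.972 and ln(5500) = 8.613; z_{0.13} = -1.126, z_{0.77} = 0.7388.
σ = (8.613 − 7.972)/(0.7388 − (-1.126)) = 0.343.
μ = 7.972 − (-1.126)·0.343 = 8.359.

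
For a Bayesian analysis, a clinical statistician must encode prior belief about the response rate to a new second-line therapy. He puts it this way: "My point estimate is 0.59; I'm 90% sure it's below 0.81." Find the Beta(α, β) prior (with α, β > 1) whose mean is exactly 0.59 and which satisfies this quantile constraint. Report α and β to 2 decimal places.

α ≈ 4.33, β ≈ 3.01

With mean 0.59 fixed, write α = 0.59s, β = 0.41s where s = α+β.
Need P(θ < 0.81) = 0.9 under Beta(0.59s, 0.41s). Normal approximation: (q−m)/√(m(1−m)/s) ≈ z_{0.9} = 1.28, so s ≈ 0.59·0.41·(1.28)²/(0.81−0.59)² = 8.2.
At s = 8.2: P(θ<0.81) ≈ 0.914. Adjusting to match 0.9 gives s ≈ 7.33.
So α = 0.59·7.33 ≈ 4.33, β = 0.41·7.33 ≈ 3.01.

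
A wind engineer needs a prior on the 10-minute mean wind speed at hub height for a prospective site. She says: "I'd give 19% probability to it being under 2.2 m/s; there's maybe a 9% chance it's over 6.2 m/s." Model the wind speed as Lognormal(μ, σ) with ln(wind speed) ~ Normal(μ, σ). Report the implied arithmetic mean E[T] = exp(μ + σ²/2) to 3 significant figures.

If T ~ Lognormal(μ,σ) then ln T ~ Normal(μ,σ), so the p-quantile of ln T is μ + z_p·σ.
ln(2.2) = 0.7885 and ln(6.2) = 1.825; z_{0.19} = -0.8779, z_{0.91} = 1.341.
σ = (1.825 − 0.7885)/(1.341 − (-0.8779)) = 0.467.
μ = 0.7885 − (-0.8779)·0.467 = 1.198.
E[T] = exp(μ + σ²/2) = exp(1.198 + 0.1090) = 3.7 m/s.

E[T] ≈ 3.7 m/s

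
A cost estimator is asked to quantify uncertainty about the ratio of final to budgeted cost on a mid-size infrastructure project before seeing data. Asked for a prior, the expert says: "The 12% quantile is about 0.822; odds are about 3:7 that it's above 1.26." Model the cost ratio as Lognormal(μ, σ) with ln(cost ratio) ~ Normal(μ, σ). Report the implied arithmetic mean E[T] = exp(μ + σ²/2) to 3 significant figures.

If T ~ Lognormal(μ,σ) then ln T ~ Normal(μ,σ), so the p-quantile of ln T is μ + z_p·σ.
ln(0.822) = -0.196 and ln(1.26) = 0.2311; z_{0.12} = -1.175, z_{0.7} = 0.5244.
σ = (0.2311 − -0.196)/(0.5244 − (-1.175)) = 0.251.
μ = -0.196 − (-1.175)·0.251 = 0.099.
E[T] = exp(μ + σ²/2) = exp(0.099 + 0.0316) = 1.14.

E[T] ≈ 1.14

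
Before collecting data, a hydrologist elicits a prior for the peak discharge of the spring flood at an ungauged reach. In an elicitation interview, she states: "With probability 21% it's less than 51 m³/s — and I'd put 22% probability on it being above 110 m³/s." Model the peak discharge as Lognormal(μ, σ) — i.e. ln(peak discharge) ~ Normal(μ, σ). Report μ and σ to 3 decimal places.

If T ~ Lognormal(μ,σ) then ln T ~ Normal(μ,σ), so the p-quantile of ln T is μ + z_p·σ.
ln(51) = 3.932 and ln(110) = 4.7; z_{0.21} = -0.8064, z_{0.78} = 0.7722.
σ = (4.7 − 3.932)/(0.7722 − (-0.8064)) = 0.487.
μ = 3.932 − (-0.8064)·0.487 = 4.324.

μ ≈ 4.324, σ ≈ 0.487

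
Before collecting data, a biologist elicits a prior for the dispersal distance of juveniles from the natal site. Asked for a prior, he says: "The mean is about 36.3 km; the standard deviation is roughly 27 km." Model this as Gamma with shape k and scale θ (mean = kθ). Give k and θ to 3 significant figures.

For Gamma(k, scale θ): mean = kθ, variance = kθ², so CV = 1/√k.
CV = SD/mean = 27/36.3 = 0.7438, hence k = 1/CV² = 1.81.
Then θ = mean/k = 36.3/1.81 = 20.1.

k ≈ 1.81, θ ≈ 20.1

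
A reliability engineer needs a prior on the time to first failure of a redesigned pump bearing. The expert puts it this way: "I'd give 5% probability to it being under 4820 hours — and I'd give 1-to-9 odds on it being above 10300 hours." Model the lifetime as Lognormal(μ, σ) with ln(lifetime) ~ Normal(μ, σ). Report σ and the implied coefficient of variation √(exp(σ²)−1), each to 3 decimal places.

σ ≈ 0.259, CV ≈ 0.264

If T ~ Lognormal(μ,σ) then ln T ~ Normal(μ,σ), so the p-quantile of ln T is μ + z_p·σ.
ln(4820) = 8.481 and ln(10300) = 9.24; z_{0.05} = -1.645, z_{0.9} = 1.282.
σ = (9.24 − 8.481)/(1.282 − (-1.645)) = 0.259.
μ = 8.481 − (-1.645)·0.259 = 8.907.
CV = √(exp(σ²)−1) = √(exp(0.0673)−1) = 0.264.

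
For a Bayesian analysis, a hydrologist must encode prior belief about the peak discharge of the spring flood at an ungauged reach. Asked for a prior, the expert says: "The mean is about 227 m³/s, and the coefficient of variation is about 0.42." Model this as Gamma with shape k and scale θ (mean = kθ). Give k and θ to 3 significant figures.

For Gamma(k, scale θ): mean = kθ, variance = kθ², so CV = 1/√k.
CV = 0.42, hence k = 1/CV² = 5.67.
Then θ = mean/k = 227/5.67 = 40.

k ≈ 5.67, θ ≈ 40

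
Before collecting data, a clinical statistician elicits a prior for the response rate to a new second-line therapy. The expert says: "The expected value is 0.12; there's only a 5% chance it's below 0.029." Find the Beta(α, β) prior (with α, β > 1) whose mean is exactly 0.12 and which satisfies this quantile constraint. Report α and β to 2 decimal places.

With mean 0.12 fixed, write α = 0.12s, β = 0.88s where s = α+β.
Need P(θ < 0.029) = 0.05 under Beta(0.12s, 0.88s). Normal approximation: (q−m)/√(m(1−m)/s) ≈ z_{0.05} = -1.64, so s ≈ 0.12·0.88·(-1.64)²/(0.029−0.12)² = 34.5.
At s = 34.5: P(θ<0.029) ≈ 0.012. Adjusting to match 0.05 gives s ≈ 20.42.
So α = 0.12·20.42 ≈ 2.45, β = 0.88·20.42 ≈ 17.97.

α ≈ 2.45, β ≈ 17.97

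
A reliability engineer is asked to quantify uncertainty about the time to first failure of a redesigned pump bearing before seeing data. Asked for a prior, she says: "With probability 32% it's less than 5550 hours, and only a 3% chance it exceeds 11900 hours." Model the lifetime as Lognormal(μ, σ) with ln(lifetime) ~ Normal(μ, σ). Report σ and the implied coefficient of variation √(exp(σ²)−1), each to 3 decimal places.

If T ~ Lognormal(μ,σ) then ln T ~ Normal(μ,σ), so the p-quantile of ln T is μ + z_p·σ.
ln(5550) = 8.622 and ln(11900) = 9.384; z_{0.32} = -0.4677, z_{0.97} = 1.881.
σ = (9.384 − 8.622)/(1.881 − (-0.4677)) = 0.325.
μ = 8.622 − (-0.4677)·0.325 = 8.773.
CV = √(exp(σ²)−1) = √(exp(0.1055)−1) = 0.334.

σ ≈ 0.325, CV ≈ 0.334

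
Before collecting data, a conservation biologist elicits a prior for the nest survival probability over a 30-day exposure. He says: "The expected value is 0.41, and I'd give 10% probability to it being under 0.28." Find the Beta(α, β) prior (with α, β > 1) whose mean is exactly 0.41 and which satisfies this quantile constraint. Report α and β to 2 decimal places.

α ≈ 9.22, β ≈ 13.26

With mean 0.41 fixed, write α = 0.41s, β = 0.59s where s = α+β.
Need P(θ < 0.28) = 0.1 under Beta(0.41s, 0.59s). Normal approximation: (q−m)/√(m(1−m)/s) ≈ z_{0.1} = -1.28, so s ≈ 0.41·0.59·(-1.28)²/(0.28−0.41)² = 23.5.
At s = 23.5: P(θ<0.28) ≈ 0.095. Adjusting to match 0.1 gives s ≈ 22.48.
So α = 0.41·22.48 ≈ 9.22, β = 0.59·22.48 ≈ 13.26.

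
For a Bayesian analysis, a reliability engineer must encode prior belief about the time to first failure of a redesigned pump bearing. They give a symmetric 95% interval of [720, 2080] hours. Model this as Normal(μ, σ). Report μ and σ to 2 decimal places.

A symmetric 95% interval runs μ ± z·σ with z = 1.96.
Half-width = 680, so σ = 680/1.96 = 346.95.
μ is the interval midpoint, 1400.00.

μ = 1400.00, σ = 346.95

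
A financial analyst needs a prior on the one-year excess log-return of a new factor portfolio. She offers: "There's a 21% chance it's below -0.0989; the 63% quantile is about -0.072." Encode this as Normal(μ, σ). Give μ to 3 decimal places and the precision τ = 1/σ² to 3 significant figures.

For Normal(μ,σ), the p-quantile is μ + z_p·σ. Here z_{0.21} = -0.8064, z_{0.63} = 0.3319.
So -0.0989 = μ − 0.8064σ and -0.072 = μ + 0.3319σ.
Subtracting: σ = (-0.072 − -0.0989)/(0.3319 − (-0.8064)) = 0.024.
Then μ = -0.0989 − (-0.8064)·0.024 = -0.080.
Precision τ = 1/σ² = 1/0.02363² = 1790.

μ = -0.080, τ = 1790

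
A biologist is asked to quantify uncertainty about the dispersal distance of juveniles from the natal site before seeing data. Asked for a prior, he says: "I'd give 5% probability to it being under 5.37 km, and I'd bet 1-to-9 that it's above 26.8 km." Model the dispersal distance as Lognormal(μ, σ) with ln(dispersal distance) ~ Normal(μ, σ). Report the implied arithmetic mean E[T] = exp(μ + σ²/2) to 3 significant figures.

E[T] ≈ 15.4 km

If T ~ Lognormal(μ,σ) then ln T ~ Normal(μ,σ), so the p-quantile of ln T is μ + z_p·σ.
ln(5.37) = 1.681 and ln(26.8) = 3.288; z_{0.05} = -1.645, z_{0.9} = 1.282.
σ = (3.288 − 1.681)/(1.282 − (-1.645)) = 0.549.
μ = 1.681 − (-1.645)·0.549 = 2.584.
E[T] = exp(μ + σ²/2) = exp(2.584 + 0.1509) = 15.4 km.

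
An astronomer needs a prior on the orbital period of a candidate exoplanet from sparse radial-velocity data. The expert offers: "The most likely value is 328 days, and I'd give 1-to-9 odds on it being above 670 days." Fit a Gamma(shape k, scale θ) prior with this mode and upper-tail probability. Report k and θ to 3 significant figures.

k ≈ 4.76, θ ≈ 87.2

Gamma(k,θ) with k>1 has mode (k−1)θ, so θ = 328/(k−1).
Need P(X < 670) = 0.9 with θ tied to k this way. Start at k = 2, θ = 328: P(X<670) ≈ 0.605.
Too low — raise k to concentrate. Iterating converges to k ≈ 4.76.
Then θ = 328/(4.76−1) ≈ 87.2.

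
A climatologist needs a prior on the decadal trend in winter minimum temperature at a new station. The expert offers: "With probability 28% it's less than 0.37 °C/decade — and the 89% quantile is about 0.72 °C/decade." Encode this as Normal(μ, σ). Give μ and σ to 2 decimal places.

For Normal(μ,σ), the p-quantile is μ + z_p·σ. Here z_{0.28} = -0.5828, z_{0.89} = 1.227.
So 0.37 = μ − 0.5828σ and 0.72 = μ + 1.227σ.
Subtracting: σ = (0.72 − 0.37)/(1.227 − (-0.5828)) = 0.19.
Then μ = 0.37 − (-0.5828)·0.19 = 0.48.

μ = 0.48, σ = 0.19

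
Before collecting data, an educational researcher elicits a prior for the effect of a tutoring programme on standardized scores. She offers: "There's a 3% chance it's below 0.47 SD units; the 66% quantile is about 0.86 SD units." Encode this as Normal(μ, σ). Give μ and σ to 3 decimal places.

μ = 0.790, σ = 0.170

For Normal(μ,σ), the p-quantile is μ + z_p·σ. Here z_{0.03} = -1.881, z_{0.66} = 0.4125.
So 0.47 = μ − 1.881σ and 0.86 = μ + 0.4125σ.
Subtracting: σ = (0.86 − 0.47)/(0.4125 − (-1.881)) = 0.170.
Then μ = 0.47 − (-1.881)·0.170 = 0.790.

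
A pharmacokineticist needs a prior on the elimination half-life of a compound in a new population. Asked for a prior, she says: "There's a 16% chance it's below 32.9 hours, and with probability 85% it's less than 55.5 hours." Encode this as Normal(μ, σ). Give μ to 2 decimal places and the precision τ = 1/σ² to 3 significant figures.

μ = 43.97, τ = 0.00808

For Normal(μ,σ), the p-quantile is μ + z_p·σ. Here z_{0.16} = -0.9945, z_{0.85} = 1.036.
So 32.9 = μ − 0.9945σ and 55.5 = μ + 1.036σ.
Subtracting: σ = (55.5 − 32.9)/(1.036 − (-0.9945)) = 11.13.
Then μ = 32.9 − (-0.9945)·11.13 = 43.97.
Precision τ = 1/σ² = 1/11.13² = 0.00808.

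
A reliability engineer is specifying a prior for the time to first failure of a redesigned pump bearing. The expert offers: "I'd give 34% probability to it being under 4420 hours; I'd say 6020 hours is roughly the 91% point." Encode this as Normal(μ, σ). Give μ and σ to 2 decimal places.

For Normal(μ,σ), the p-quantile is μ + z_p·σ. Here z_{0.34} = -0.4125, z_{0.91} = 1.341.
So 4420 = μ − 0.4125σ and 6020 = μ + 1.341σ.
Subtracting: σ = (6020 − 4420)/(1.341 − (-0.4125)) = 912.61.
Then μ = 4420 − (-0.4125)·912.61 = 4796.42.

μ = 4796.42, σ = 912.61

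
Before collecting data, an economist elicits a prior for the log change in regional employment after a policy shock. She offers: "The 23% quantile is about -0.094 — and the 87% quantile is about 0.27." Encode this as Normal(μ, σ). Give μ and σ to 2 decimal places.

For Normal(μ,σ), the p-quantile is μ + z_p·σ. Here z_{0.23} = -0.7388, z_{0.87} = 1.126.
So -0.094 = μ − 0.7388σ and 0.27 = μ + 1.126σ.
Subtracting: σ = (0.27 − -0.094)/(1.126 − (-0.7388)) = 0.20.
Then μ = -0.094 − (-0.7388)·0.20 = 0.05.

μ = 0.05, σ = 0.20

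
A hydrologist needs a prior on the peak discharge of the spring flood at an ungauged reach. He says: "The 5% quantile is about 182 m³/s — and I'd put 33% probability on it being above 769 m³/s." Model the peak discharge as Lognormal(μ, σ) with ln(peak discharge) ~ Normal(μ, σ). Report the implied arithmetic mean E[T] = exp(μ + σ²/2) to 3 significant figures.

If T ~ Lognormal(μ,σ) then ln T ~ Normal(μ,σ), so the p-quantile of ln T is μ + z_p·σ.
ln(182) = 5.204 and ln(769) = 6.645; z_{0.05} = -1.645, z_{0.67} = 0.4399.
σ = (6.645 − 5.204)/(0.4399 − (-1.645)) = 0.691.
μ = 5.204 − (-1.645)·0.691 = 6.341.
E[T] = exp(μ + σ²/2) = exp(6.341 + 0.2389) = 720 m³/s.

E[T] ≈ 720 m³/s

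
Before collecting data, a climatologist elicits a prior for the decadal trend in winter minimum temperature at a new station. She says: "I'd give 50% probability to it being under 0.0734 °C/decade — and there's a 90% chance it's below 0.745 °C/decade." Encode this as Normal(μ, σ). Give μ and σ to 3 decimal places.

For Normal(μ,σ), the p-quantile is μ + z_p·σ. Here z_{0.5} = 0, z_{0.9} = 1.282.
So 0.0734 = μ + 0σ and 0.745 = μ + 1.282σ.
Subtracting: σ = (0.745 − 0.0734)/(1.282 − (0)) = 0.524.
Then μ = 0.0734 − (0)·0.524 = 0.073.

μ = 0.073, σ = 0.524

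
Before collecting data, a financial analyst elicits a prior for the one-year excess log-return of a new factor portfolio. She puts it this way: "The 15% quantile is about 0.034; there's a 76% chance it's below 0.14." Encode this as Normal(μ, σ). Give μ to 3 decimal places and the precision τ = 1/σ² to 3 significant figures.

For Normal(μ,σ), the p-quantile is μ + z_p·σ. Here z_{0.15} = -1.036, z_{0.76} = 0.7063.
So 0.034 = μ − 1.036σ and 0.14 = μ + 0.7063σ.
Subtracting: σ = (0.14 − 0.034)/(0.7063 − (-1.036)) = 0.061.
Then μ = 0.034 − (-1.036)·0.061 = 0.097.
Precision τ = 1/σ² = 1/0.06082² = 270.

μ = 0.097, τ = 270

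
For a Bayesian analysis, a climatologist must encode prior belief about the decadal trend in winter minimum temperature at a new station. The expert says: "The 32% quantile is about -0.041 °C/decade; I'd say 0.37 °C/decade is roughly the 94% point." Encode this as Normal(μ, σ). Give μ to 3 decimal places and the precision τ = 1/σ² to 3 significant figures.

μ = 0.054, τ = 24.2

The p-quantile of Normal(μ,σ) is μ + z_p·σ, with z_{0.32} = -0.4677 and z_{0.94} = 1.555.
Eliminate σ: μ = (z₂·x₁ − z₁·x₂)/(z₂ − z₁) = (1.555·-0.041 − (-0.4677)·0.37)/2.022 = 0.054.
Then σ = (x₂ − x₁)/(z₂ − z₁) = (0.37 − -0.041)/2.022 = 0.203.
Precision τ = 1/σ² = 1/0.2032² = 24.2.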